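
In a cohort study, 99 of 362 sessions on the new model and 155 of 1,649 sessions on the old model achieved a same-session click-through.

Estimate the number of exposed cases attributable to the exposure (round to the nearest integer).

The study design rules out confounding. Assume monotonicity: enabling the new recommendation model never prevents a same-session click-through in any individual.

about 65 cases

p₁ = P(outcome | exposed) = 99/362 = 0.27348
p₀ = P(outcome | unexposed) = 155/1649 = 0.093996
PN = (p₁ − p₀)/p₁ = (0.27348 − 0.093996) / 0.27348 ≈ 0.65630.
Attributable cases ≈ PN × (exposed cases) = 0.65630 × 99 ≈ 64.97.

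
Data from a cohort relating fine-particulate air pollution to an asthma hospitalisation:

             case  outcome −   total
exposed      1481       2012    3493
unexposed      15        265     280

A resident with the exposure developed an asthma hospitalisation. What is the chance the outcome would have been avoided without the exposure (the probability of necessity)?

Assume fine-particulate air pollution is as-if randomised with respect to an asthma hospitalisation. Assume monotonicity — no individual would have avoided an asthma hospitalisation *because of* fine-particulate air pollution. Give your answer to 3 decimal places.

p₁ = P(outcome | exposed) = 1481/3493 = 0.42399
p₀ = P(outcome | unexposed) = 15/280 = 0.053571
Under exogeneity and monotonicity, PN = (p₁ − p₀) / p₁.
PN = (0.42399 − 0.053571) / 0.42399 = 0.37042 / 0.42399 ≈ 0.8736

PN ≈ 0.874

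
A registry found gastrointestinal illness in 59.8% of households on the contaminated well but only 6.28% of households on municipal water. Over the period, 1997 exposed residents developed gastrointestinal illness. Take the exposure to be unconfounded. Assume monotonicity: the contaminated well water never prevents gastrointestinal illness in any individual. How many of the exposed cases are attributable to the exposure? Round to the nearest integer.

p₁ = 0.598, p₀ = 0.0628.
PN = (p₁ − p₀)/p₁ = (0.598 − 0.0628) / 0.598 ≈ 0.89498.
Attributable cases ≈ PN × (exposed cases) = 0.89498 × 1997 ≈ 1787.28.

about 1787 cases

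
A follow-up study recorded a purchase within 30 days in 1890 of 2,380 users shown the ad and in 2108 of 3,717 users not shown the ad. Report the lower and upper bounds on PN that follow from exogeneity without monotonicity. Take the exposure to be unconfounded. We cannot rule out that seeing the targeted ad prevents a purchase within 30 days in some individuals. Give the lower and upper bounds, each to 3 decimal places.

p₁ = P(outcome | exposed) = 1890/2380 = 0.79412
p₀ = P(outcome | unexposed) = 2108/3717 = 0.56712
Under exogeneity alone the bounds on PN are max{0,(p₁−p₀)/p₁} ≤ PN ≤ min{1,(1−p₀)/p₁}.
  lower = (p₁ − p₀)/p₁ = 0.22699 / 0.79412 ≈ 0.2858
  upper = min{1, (1 − p₀)/p₁} = 0.43288 / 0.79412 ≈ 0.5451

0.286 ≤ PN ≤ 0.545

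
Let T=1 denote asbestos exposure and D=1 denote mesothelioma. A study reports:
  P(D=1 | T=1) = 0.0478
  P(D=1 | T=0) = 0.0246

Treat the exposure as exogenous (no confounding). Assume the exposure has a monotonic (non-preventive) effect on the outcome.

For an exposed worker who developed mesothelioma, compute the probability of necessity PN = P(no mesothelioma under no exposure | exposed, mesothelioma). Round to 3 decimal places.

Let p₁ = 0.0478, p₀ = 0.0246.
Under exogeneity and monotonicity, PN = (p₁ − p₀) / p₁.
PN = (0.0478 − 0.0246) / 0.0478 = 0.0232 / 0.0478 ≈ 0.4854

PN ≈ 0.485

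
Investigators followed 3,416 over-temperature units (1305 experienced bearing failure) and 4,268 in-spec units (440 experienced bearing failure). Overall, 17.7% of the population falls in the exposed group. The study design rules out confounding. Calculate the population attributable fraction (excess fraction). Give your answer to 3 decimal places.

PAF ≈ 0.324

p₁ = P(outcome | exposed) = 1305/3416 = 0.38203
p₀ = P(outcome | unexposed) = 440/4268 = 0.10309
Overall risk P(Y=1) = π·p₁ + (1−π)·p₀ = 0.177×0.38203 + 0.823×0.10309 = 0.15246.
Under exogeneity, PAF = [P(Y=1) − p₀] / P(Y=1).
PAF = (0.15246 − 0.10309) / 0.15246 ≈ 0.3238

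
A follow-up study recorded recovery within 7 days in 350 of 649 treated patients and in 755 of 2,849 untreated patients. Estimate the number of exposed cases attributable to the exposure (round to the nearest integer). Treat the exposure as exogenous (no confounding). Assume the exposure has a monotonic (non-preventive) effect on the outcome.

p₁ = P(outcome | exposed) = 350/649 = 0.53929
p₀ = P(outcome | unexposed) = 755/2849 = 0.26501
PN = (p₁ − p₀)/p₁ = (0.53929 − 0.26501) / 0.53929 ≈ 0.50860.
Attributable cases ≈ PN × (exposed cases) = 0.50860 × 350 ≈ 178.01.

about 178 cases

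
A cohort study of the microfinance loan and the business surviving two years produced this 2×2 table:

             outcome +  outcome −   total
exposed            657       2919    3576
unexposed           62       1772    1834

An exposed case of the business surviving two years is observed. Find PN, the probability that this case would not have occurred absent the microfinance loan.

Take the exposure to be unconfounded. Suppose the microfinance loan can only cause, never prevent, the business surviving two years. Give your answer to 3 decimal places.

PN ≈ 0.816

p₁ = P(outcome | exposed) = 657/3576 = 0.18372
p₀ = P(outcome | unexposed) = 62/1834 = 0.033806
Under exogeneity and monotonicity, PN = (p₁ − p₀)/p₁.
PN = (0.18372 − 0.033806) / 0.18372 ≈ 0.8160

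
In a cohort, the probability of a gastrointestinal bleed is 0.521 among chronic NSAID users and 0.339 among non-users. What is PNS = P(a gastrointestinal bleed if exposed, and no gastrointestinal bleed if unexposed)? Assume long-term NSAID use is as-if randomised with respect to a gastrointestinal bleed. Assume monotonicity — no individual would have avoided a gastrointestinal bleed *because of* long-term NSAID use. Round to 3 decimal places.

PNS ≈ 0.182

Let p₁ = 0.521, p₀ = 0.339.
Under exogeneity and monotonicity, PNS = p₁ − p₀.
PNS = 0.521 − 0.339 = 0.182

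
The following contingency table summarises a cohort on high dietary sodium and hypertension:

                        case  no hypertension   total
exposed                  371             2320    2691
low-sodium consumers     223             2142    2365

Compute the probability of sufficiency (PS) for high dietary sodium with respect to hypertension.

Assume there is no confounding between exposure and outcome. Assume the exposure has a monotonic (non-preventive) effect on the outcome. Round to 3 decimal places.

PS ≈ 0.048

p₁ = P(outcome | exposed) = 371/2691 = 0.13787
p₀ = P(outcome | unexposed) = 223/2365 = 0.094292
Under exogeneity and monotonicity, PS = (p₁ − p₀) / (1 − p₀).
PS = (0.13787 − 0.094292) / (1 − 0.094292) = 0.043575 / 0.90571 ≈ 0.0481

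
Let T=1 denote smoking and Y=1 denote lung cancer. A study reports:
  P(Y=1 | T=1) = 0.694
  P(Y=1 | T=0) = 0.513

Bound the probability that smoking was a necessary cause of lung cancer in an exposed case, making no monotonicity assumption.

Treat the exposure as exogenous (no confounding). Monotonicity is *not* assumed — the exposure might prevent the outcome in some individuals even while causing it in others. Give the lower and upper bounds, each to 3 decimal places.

Let p₁ = 0.694, p₀ = 0.513.
Under exogeneity alone the bounds on PN are max{0,(p₁−p₀)/p₁} ≤ PN ≤ min{1,(1−p₀)/p₁}.
  lower = (p₁ − p₀)/p₁ = 0.181 / 0.694 ≈ 0.2608
  upper = min{1, (1 − p₀)/p₁} = 0.487 / 0.694 ≈ 0.7017

0.261 ≤ PN ≤ 0.702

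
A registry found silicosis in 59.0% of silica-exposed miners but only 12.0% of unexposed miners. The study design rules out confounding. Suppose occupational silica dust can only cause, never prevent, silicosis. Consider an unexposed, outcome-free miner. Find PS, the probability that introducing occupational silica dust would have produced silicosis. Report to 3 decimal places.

PS ≈ 0.534

p₁ = 0.59, p₀ = 0.12.
Under exogeneity and monotonicity, PS = (p₁ − p₀) / (1 − p₀).
PS = (0.59 − 0.12) / (1 − 0.12) = 0.47 / 0.88 ≈ 0.5341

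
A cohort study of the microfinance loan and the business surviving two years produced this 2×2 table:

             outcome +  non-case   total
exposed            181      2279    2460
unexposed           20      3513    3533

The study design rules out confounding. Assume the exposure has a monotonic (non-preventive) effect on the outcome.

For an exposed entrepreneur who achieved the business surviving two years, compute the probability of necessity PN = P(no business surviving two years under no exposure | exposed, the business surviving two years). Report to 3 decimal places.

p₁ = P(outcome | exposed) = 181/2460 = 0.073577
p₀ = P(outcome | unexposed) = 20/3533 = 0.0056609
Under exogeneity and monotonicity, PN = (p₁ − p₀)/p₁.
PN = (0.073577 − 0.0056609) / 0.073577 ≈ 0.9231

PN ≈ 0.923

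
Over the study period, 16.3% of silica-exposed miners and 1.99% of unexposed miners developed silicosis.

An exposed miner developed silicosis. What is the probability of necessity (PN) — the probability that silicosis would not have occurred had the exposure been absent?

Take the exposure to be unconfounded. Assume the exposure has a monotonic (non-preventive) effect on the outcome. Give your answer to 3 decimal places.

p₁ = 0.163, p₀ = 0.0199.
Under exogeneity and monotonicity, PN = (p₁ − p₀) / p₁.
PN = (0.163 − 0.0199) / 0.163 = 0.1431 / 0.163 ≈ 0.8779

PN ≈ 0.878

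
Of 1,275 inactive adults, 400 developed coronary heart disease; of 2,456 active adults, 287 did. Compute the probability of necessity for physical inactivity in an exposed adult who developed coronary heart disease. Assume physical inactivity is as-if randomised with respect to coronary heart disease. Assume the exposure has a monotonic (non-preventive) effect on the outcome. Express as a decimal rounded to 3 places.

p₁ = P(outcome | exposed) = 400/1275 = 0.31373
p₀ = P(outcome | unexposed) = 287/2456 = 0.11686
Under exogeneity and monotonicity, PN = (p₁ − p₀) / p₁.
PN = (0.31373 − 0.11686) / 0.31373 = 0.19687 / 0.31373 ≈ 0.6275

PN ≈ 0.628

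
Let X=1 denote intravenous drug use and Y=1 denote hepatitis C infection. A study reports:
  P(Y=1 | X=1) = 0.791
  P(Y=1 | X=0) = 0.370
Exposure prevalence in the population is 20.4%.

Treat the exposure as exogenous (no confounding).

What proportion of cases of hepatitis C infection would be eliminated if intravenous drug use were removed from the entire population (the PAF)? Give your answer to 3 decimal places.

PAF ≈ 0.188

Let p₁ = 0.791, p₀ = 0.37.
Overall risk P(Y=1) = π·p₁ + (1−π)·p₀ = 0.204×0.791 + 0.796×0.37 = 0.45588.
Under exogeneity, PAF = [P(Y=1) − p₀] / P(Y=1).
PAF = (0.45588 − 0.37) / 0.45588 ≈ 0.1884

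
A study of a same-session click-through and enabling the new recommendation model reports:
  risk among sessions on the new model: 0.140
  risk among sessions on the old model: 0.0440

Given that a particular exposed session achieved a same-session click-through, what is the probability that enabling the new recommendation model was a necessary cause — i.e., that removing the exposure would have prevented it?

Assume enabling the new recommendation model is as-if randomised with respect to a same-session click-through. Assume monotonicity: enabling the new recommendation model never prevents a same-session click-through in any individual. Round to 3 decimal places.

Let p₁ = 0.14, p₀ = 0.044.
Under exogeneity and monotonicity, PN = (p₁ − p₀) / p₁.
PN = (0.14 − 0.044) / 0.14 = 0.096 / 0.14 ≈ 0.6857

PN ≈ 0.686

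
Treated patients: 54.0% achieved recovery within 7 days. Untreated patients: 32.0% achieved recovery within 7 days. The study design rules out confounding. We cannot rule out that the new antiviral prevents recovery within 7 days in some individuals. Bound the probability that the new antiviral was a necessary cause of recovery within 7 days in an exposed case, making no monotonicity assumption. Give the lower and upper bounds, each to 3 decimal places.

p₁ = 0.54, p₀ = 0.32.
Under exogeneity alone the bounds on PN are max{0,(p₁−p₀)/p₁} ≤ PN ≤ min{1,(1−p₀)/p₁}.
  lower = (p₁ − p₀)/p₁ = 0.22 / 0.54 ≈ 0.4074
  upper = min{1, (1 − p₀)/p₁} = 0.68 / 0.54 ≈ 1.2593 → capped at 1

0.407 ≤ PN ≤ 1.000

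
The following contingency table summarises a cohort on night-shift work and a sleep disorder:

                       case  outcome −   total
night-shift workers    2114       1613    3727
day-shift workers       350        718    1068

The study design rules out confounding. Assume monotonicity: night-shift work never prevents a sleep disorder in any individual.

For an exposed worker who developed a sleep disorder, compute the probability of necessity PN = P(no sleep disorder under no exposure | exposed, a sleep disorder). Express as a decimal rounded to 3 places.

PN ≈ 0.422

p₁ = P(outcome | exposed) = 2114/3727 = 0.56721
p₀ = P(outcome | unexposed) = 350/1068 = 0.32772
Under exogeneity and monotonicity, PN = (p₁ − p₀)/p₁.
PN = (0.56721 − 0.32772) / 0.56721 ≈ 0.4222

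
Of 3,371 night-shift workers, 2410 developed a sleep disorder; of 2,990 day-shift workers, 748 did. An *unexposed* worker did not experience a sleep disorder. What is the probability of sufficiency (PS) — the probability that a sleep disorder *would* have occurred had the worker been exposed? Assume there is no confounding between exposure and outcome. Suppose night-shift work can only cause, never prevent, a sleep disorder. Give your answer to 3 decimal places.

PS ≈ 0.620

p₁ = P(outcome | exposed) = 2410/3371 = 0.71492
p₀ = P(outcome | unexposed) = 748/2990 = 0.25017
Under exogeneity and monotonicity, PS = (p₁ − p₀) / (1 − p₀).
PS = (0.71492 − 0.25017) / (1 − 0.25017) = 0.46475 / 0.74983 ≈ 0.6198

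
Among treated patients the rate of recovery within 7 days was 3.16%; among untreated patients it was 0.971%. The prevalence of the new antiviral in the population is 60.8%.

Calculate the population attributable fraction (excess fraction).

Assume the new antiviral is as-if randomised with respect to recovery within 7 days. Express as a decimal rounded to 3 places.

PAF ≈ 0.578

p₁ = 0.0316, p₀ = 0.00971.
Overall risk P(Y=1) = π·p₁ + (1−π)·p₀ = 0.608×0.0316 + 0.392×0.00971 = 0.023019.
Under exogeneity, PAF = [P(Y=1) − p₀] / P(Y=1).
PAF = (0.023019 − 0.00971) / 0.023019 ≈ 0.5782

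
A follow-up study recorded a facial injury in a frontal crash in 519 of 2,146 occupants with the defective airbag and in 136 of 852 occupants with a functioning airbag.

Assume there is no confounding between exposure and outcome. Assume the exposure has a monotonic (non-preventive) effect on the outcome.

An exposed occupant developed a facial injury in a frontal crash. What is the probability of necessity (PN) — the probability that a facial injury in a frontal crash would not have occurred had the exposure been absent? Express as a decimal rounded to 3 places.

p₁ = P(outcome | exposed) = 519/2146 = 0.24185
p₀ = P(outcome | unexposed) = 136/852 = 0.15962
Under exogeneity and monotonicity, PN = (p₁ − p₀) / p₁.
PN = (0.24185 − 0.15962) / 0.24185 = 0.082221 / 0.24185 ≈ 0.3400

PN ≈ 0.340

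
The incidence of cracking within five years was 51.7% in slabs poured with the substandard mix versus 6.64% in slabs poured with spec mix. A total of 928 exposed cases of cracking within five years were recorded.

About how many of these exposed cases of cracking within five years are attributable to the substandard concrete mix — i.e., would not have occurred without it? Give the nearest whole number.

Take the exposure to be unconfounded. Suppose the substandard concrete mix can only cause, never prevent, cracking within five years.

p₁ = 0.517, p₀ = 0.0664.
PN = (p₁ − p₀)/p₁ = (0.517 − 0.0664) / 0.517 ≈ 0.87157.
Attributable cases ≈ PN × (exposed cases) = 0.87157 × 928 ≈ 808.81.

about 809 cases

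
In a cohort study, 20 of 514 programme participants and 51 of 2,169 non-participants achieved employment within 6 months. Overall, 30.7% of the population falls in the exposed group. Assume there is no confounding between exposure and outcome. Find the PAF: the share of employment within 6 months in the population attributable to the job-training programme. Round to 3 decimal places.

PAF ≈ 0.167

p₁ = P(outcome | exposed) = 20/514 = 0.038911
p₀ = P(outcome | unexposed) = 51/2169 = 0.023513
Overall risk P(Y=1) = π·p₁ + (1−π)·p₀ = 0.307×0.038911 + 0.693×0.023513 = 0.02824.
Under exogeneity, PAF = [P(Y=1) − p₀] / P(Y=1).
PAF = (0.02824 − 0.023513) / 0.02824 ≈ 0.1674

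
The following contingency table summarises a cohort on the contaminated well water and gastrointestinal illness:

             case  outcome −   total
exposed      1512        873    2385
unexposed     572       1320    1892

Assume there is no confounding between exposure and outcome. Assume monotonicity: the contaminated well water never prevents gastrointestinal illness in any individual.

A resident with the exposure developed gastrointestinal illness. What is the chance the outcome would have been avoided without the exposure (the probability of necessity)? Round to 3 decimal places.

PN ≈ 0.523

p₁ = P(outcome | exposed) = 1512/2385 = 0.63396
p₀ = P(outcome | unexposed) = 572/1892 = 0.30233
Under exogeneity and monotonicity, PN = (p₁ − p₀)/p₁.
PN = (0.63396 − 0.30233) / 0.63396 ≈ 0.5231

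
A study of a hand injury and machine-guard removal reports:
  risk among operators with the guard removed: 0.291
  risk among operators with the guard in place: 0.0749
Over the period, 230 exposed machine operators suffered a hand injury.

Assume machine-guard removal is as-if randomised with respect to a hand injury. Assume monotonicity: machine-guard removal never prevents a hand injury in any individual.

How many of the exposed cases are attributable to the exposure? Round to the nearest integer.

about 171 cases

Let p₁ = 0.291, p₀ = 0.0749.
PN = (p₁ − p₀)/p₁ = (0.291 − 0.0749) / 0.291 ≈ 0.74261.
Attributable cases ≈ PN × (exposed cases) = 0.74261 × 230 ≈ 170.80.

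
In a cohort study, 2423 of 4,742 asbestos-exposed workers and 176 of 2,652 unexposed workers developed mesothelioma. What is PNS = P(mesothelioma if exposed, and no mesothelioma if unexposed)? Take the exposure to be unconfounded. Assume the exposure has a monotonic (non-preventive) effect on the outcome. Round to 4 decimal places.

PNS ≈ 0.4446

p₁ = P(outcome | exposed) = 2423/4742 = 0.51097
p₀ = P(outcome | unexposed) = 176/2652 = 0.066365
Under exogeneity and monotonicity, PNS = p₁ − p₀.
PNS = 0.51097 − 0.066365 = 0.4446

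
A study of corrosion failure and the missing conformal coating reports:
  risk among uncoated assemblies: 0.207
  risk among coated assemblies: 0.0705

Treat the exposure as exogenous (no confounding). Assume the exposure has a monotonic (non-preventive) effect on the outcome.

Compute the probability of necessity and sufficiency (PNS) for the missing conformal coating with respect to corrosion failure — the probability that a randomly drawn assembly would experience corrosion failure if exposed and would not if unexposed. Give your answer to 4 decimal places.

PNS ≈ 0.1365

Let p₁ = 0.207, p₀ = 0.0705.
Under exogeneity and monotonicity, PNS = p₁ − p₀.
PNS = 0.207 − 0.0705 = 0.1365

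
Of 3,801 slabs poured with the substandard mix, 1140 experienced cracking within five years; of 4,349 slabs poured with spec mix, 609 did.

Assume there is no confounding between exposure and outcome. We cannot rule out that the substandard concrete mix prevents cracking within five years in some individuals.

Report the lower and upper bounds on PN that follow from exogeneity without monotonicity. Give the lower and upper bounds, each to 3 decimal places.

p₁ = P(outcome | exposed) = 1140/3801 = 0.29992
p₀ = P(outcome | unexposed) = 609/4349 = 0.14003
Under exogeneity alone the bounds on PN are max{0,(p₁−p₀)/p₁} ≤ PN ≤ min{1,(1−p₀)/p₁}.
  lower = (p₁ − p₀)/p₁ = 0.15989 / 0.29992 ≈ 0.5331
  upper = min{1, (1 − p₀)/p₁} = 0.85997 / 0.29992 ≈ 2.8673 → capped at 1

0.533 ≤ PN ≤ 1.000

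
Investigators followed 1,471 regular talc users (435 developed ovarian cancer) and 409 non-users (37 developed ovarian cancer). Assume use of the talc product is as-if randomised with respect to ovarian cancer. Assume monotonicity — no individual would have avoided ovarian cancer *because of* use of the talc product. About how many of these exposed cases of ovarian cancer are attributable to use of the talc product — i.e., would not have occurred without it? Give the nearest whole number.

about 302 cases

p₁ = P(outcome | exposed) = 435/1471 = 0.29572
p₀ = P(outcome | unexposed) = 37/409 = 0.090465
PN = (p₁ − p₀)/p₁ = (0.29572 − 0.090465) / 0.29572 ≈ 0.69408.
Attributable cases ≈ PN × (exposed cases) = 0.69408 × 435 ≈ 301.93.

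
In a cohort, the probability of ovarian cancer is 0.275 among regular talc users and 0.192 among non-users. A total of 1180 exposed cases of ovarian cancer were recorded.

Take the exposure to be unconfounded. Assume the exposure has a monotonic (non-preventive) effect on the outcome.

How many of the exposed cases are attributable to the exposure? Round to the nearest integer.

about 356 cases

Let p₁ = 0.275, p₀ = 0.192.
PN = (p₁ − p₀)/p₁ = (0.275 − 0.192) / 0.275 ≈ 0.30182.
Attributable cases ≈ PN × (exposed cases) = 0.30182 × 1180 ≈ 356.15.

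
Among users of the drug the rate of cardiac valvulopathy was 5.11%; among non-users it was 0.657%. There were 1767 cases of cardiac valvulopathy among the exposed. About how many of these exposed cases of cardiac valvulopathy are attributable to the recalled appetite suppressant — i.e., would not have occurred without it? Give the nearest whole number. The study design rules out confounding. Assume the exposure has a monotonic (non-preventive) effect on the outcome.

p₁ = 0.0511, p₀ = 0.00657.
PN = (p₁ − p₀)/p₁ = (0.0511 − 0.00657) / 0.0511 ≈ 0.87143.
Attributable cases ≈ PN × (exposed cases) = 0.87143 × 1767 ≈ 1539.81.

about 1540 cases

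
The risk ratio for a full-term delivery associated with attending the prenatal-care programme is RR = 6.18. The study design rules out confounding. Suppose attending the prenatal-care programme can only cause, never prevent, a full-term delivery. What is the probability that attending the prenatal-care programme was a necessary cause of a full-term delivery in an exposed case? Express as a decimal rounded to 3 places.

Under exogeneity and monotonicity, PN = (RR − 1) / RR = 1 − 1/RR.
PN = (6.18 − 1) / 6.18 = 5.18 / 6.18 ≈ 0.8382

PN ≈ 0.838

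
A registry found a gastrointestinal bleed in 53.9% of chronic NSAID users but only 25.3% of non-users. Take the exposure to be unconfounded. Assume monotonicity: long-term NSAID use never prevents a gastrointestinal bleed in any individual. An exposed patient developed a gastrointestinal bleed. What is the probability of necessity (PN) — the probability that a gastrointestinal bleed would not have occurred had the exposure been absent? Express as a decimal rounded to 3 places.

p₁ = 0.539, p₀ = 0.253.
Under exogeneity and monotonicity, PN = (p₁ − p₀) / p₁.
PN = (0.539 − 0.253) / 0.539 = 0.286 / 0.539 ≈ 0.5306

PN ≈ 0.531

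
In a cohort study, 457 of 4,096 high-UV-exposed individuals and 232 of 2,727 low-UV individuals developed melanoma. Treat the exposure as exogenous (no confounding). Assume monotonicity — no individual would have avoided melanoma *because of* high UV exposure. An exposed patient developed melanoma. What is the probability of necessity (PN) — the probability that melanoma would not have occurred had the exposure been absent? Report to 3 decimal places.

PN ≈ 0.237

p₁ = P(outcome | exposed) = 457/4096 = 0.11157
p₀ = P(outcome | unexposed) = 232/2727 = 0.085075
Under exogeneity and monotonicity, PN = (p₁ − p₀) / p₁.
PN = (0.11157 − 0.085075) / 0.11157 = 0.026497 / 0.11157 ≈ 0.2375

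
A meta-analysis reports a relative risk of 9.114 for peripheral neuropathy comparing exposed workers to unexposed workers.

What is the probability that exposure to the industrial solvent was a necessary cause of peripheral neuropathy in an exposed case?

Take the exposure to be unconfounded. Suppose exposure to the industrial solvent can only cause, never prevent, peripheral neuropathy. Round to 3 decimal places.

PN ≈ 0.890

Under exogeneity and monotonicity, PN = (RR − 1) / RR = 1 − 1/RR.
PN = (9.114 − 1) / 9.114 = 8.114 / 9.114 ≈ 0.8903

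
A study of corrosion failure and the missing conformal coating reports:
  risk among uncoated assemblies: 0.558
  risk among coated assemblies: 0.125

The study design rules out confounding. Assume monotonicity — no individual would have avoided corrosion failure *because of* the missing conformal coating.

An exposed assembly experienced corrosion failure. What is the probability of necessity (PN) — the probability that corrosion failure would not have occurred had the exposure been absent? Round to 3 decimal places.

Let p₁ = 0.558, p₀ = 0.125.
Under exogeneity and monotonicity, PN = (p₁ − p₀) / p₁.
PN = (0.558 − 0.125) / 0.558 = 0.433 / 0.558 ≈ 0.7760

PN ≈ 0.776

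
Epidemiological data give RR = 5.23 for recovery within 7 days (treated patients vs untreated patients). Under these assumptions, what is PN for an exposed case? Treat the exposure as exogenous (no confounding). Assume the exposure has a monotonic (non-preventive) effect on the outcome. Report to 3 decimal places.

Under exogeneity and monotonicity, PN = (RR − 1) / RR = 1 − 1/RR.
PN = (5.23 − 1) / 5.23 = 4.23 / 5.23 ≈ 0.8088

PN ≈ 0.809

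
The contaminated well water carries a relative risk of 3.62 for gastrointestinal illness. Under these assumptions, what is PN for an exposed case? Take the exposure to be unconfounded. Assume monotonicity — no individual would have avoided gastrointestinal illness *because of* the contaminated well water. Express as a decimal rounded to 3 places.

PN ≈ 0.724

Under exogeneity and monotonicity, PN = (RR − 1) / RR = 1 − 1/RR.
PN = (3.62 − 1) / 3.62 = 2.62 / 3.62 ≈ 0.7238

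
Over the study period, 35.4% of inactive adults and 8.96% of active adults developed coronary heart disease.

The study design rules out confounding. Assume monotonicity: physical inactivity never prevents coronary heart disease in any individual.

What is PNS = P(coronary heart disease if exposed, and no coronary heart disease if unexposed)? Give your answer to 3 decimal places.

p₁ = 0.354, p₀ = 0.0896.
Under exogeneity and monotonicity, PNS = p₁ − p₀.
PNS = 0.354 − 0.0896 = 0.2644

PNS ≈ 0.264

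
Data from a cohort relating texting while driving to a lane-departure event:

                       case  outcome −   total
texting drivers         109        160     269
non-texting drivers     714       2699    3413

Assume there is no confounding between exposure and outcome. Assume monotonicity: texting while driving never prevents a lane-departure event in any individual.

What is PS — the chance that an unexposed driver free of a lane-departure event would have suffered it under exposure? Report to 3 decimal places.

PS ≈ 0.248

p₁ = P(outcome | exposed) = 109/269 = 0.4052
p₀ = P(outcome | unexposed) = 714/3413 = 0.2092
Under exogeneity and monotonicity, PS = (p₁ − p₀) / (1 − p₀).
PS = (0.4052 − 0.2092) / (1 − 0.2092) = 0.196 / 0.7908 ≈ 0.2479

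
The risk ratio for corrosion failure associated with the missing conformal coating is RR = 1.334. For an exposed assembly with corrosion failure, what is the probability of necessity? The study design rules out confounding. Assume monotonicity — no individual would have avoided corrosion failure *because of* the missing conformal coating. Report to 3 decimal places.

Under exogeneity and monotonicity, PN = (RR − 1) / RR = 1 − 1/RR.
PN = (1.334 − 1) / 1.334 = 0.334 / 1.334 ≈ 0.2504

PN ≈ 0.250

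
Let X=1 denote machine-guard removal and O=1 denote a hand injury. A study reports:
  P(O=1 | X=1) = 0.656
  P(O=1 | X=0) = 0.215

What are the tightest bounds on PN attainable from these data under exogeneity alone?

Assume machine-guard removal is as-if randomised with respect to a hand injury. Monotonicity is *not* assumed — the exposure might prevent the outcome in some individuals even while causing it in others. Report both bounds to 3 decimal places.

Let p₁ = 0.656, p₀ = 0.215.
Under exogeneity alone the bounds on PN are max{0,(p₁−p₀)/p₁} ≤ PN ≤ min{1,(1−p₀)/p₁}.
  lower = (p₁ − p₀)/p₁ = 0.441 / 0.656 ≈ 0.6723
  upper = min{1, (1 − p₀)/p₁} = 0.785 / 0.656 ≈ 1.1966 → capped at 1

0.672 ≤ PN ≤ 1.000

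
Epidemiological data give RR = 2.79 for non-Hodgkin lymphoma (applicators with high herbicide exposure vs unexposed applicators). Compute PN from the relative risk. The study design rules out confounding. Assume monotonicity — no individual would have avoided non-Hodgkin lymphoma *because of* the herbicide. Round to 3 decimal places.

Under exogeneity and monotonicity, PN = (RR − 1) / RR = 1 − 1/RR.
PN = (2.79 − 1) / 2.79 = 1.79 / 2.79 ≈ 0.6416

PN ≈ 0.642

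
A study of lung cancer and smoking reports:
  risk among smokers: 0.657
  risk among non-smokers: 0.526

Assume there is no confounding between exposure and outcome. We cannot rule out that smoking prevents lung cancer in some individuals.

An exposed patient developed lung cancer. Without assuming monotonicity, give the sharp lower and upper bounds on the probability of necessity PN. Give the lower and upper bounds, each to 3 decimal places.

0.199 ≤ PN ≤ 0.721

Let p₁ = 0.657, p₀ = 0.526.
Under exogeneity alone the bounds on PN are max{0,(p₁−p₀)/p₁} ≤ PN ≤ min{1,(1−p₀)/p₁}.
  lower = (p₁ − p₀)/p₁ = 0.131 / 0.657 ≈ 0.1994
  upper = min{1, (1 − p₀)/p₁} = 0.474 / 0.657 ≈ 0.7215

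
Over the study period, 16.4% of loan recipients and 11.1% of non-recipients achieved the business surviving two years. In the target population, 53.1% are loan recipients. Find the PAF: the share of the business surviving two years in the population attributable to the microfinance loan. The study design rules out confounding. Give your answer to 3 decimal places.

PAF ≈ 0.202

p₁ = 0.164, p₀ = 0.111.
Overall risk P(Y=1) = π·p₁ + (1−π)·p₀ = 0.531×0.164 + 0.469×0.111 = 0.13914.
Under exogeneity, PAF = [P(Y=1) − p₀] / P(Y=1).
PAF = (0.13914 − 0.111) / 0.13914 ≈ 0.2023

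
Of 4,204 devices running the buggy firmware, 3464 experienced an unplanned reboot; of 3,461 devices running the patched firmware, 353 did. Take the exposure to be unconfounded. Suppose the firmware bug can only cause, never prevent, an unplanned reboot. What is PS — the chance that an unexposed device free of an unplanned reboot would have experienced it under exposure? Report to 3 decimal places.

PS ≈ 0.804

p₁ = P(outcome | exposed) = 3464/4204 = 0.82398
p₀ = P(outcome | unexposed) = 353/3461 = 0.10199
Under exogeneity and monotonicity, PS = (p₁ − p₀) / (1 − p₀).
PS = (0.82398 − 0.10199) / (1 − 0.10199) = 0.72198 / 0.89801 ≈ 0.8040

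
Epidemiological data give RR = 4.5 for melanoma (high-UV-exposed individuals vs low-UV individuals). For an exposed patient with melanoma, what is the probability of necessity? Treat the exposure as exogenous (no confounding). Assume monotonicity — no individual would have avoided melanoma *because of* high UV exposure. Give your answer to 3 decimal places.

PN ≈ 0.778

Under exogeneity and monotonicity, PN = (RR − 1) / RR = 1 − 1/RR.
PN = (4.5 − 1) / 4.5 = 3.5 / 4.5 ≈ 0.7778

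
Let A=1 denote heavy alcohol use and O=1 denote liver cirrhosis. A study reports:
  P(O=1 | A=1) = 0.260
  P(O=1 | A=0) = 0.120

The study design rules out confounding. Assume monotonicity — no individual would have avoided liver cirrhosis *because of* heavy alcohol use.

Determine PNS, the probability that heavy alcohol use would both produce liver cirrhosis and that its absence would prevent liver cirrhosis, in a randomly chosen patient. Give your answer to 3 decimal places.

Let p₁ = 0.26, p₀ = 0.12.
Under exogeneity and monotonicity, PNS = p₁ − p₀.
PNS = 0.26 − 0.12 = 0.14

PNS ≈ 0.140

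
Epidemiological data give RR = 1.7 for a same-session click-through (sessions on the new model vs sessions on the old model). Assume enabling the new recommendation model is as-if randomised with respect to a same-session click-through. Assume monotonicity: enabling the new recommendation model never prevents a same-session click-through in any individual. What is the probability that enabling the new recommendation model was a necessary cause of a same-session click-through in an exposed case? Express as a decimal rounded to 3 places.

Under exogeneity and monotonicity, PN = (RR − 1) / RR = 1 − 1/RR.
PN = (1.7 − 1) / 1.7 = 0.7 / 1.7 ≈ 0.4118

PN ≈ 0.412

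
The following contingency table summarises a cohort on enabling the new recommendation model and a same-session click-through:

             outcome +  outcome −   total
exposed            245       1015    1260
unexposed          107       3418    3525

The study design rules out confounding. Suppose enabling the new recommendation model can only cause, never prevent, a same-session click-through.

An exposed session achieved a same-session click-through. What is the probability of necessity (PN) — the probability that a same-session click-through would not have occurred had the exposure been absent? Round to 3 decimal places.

PN ≈ 0.844

p₁ = P(outcome | exposed) = 245/1260 = 0.19444
p₀ = P(outcome | unexposed) = 107/3525 = 0.030355
Under exogeneity and monotonicity, PN = (p₁ − p₀)/p₁.
PN = (0.19444 − 0.030355) / 0.19444 ≈ 0.8439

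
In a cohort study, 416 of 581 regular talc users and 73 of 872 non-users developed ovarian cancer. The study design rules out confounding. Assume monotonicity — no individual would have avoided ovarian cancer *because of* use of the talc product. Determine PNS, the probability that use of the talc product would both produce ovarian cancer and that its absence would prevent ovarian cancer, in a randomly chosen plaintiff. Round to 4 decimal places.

PNS ≈ 0.6323

p₁ = P(outcome | exposed) = 416/581 = 0.71601
p₀ = P(outcome | unexposed) = 73/872 = 0.083716
Under exogeneity and monotonicity, PNS = p₁ − p₀.
PNS = 0.71601 − 0.083716 = 0.63229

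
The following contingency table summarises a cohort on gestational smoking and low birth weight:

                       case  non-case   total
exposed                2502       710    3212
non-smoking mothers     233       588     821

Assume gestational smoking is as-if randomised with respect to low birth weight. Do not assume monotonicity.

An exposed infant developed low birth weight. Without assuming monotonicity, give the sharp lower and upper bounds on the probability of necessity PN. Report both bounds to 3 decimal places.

0.636 ≤ PN ≤ 0.919

p₁ = P(outcome | exposed) = 2502/3212 = 0.77895
p₀ = P(outcome | unexposed) = 233/821 = 0.2838
Under exogeneity alone the bounds on PN are max{0,(p₁−p₀)/p₁} ≤ PN ≤ min{1,(1−p₀)/p₁}.
  lower = (p₁ − p₀)/p₁ = 0.49515 / 0.77895 ≈ 0.6357
  upper = min{1, (1 − p₀)/p₁} = 0.7162 / 0.77895 ≈ 0.9194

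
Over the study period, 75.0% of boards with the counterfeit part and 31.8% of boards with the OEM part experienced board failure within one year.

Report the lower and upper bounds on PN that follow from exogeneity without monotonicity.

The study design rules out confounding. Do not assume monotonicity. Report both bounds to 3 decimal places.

0.576 ≤ PN ≤ 0.909

p₁ = 0.75, p₀ = 0.318.
Under exogeneity alone the bounds on PN are max{0,(p₁−p₀)/p₁} ≤ PN ≤ min{1,(1−p₀)/p₁}.
  lower = (p₁ − p₀)/p₁ = 0.432 / 0.75 ≈ 0.5760
  upper = min{1, (1 − p₀)/p₁} = 0.682 / 0.75 ≈ 0.9093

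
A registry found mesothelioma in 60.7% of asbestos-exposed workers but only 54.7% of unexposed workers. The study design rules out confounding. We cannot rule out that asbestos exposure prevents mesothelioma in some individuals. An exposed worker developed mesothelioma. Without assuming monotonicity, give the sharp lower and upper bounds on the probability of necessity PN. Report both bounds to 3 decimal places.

p₁ = 0.607, p₀ = 0.547.
Under exogeneity alone the bounds on PN are max{0,(p₁−p₀)/p₁} ≤ PN ≤ min{1,(1−p₀)/p₁}.
  lower = (p₁ − p₀)/p₁ = 0.06 / 0.607 ≈ 0.0988
  upper = min{1, (1 − p₀)/p₁} = 0.453 / 0.607 ≈ 0.7463

0.099 ≤ PN ≤ 0.746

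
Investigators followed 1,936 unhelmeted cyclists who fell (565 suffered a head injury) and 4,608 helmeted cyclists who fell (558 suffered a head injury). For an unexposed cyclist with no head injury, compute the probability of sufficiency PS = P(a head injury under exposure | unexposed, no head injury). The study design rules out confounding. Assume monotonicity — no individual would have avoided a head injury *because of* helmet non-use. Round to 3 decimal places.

PS ≈ 0.194

p₁ = P(outcome | exposed) = 565/1936 = 0.29184
p₀ = P(outcome | unexposed) = 558/4608 = 0.12109
Under exogeneity and monotonicity, PS = (p₁ − p₀) / (1 − p₀).
PS = (0.29184 − 0.12109) / (1 − 0.12109) = 0.17075 / 0.87891 ≈ 0.1943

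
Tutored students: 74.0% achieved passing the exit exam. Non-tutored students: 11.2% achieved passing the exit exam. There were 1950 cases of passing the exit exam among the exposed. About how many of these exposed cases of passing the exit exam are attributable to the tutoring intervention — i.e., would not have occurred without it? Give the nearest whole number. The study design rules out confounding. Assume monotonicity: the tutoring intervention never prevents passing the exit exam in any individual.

p₁ = 0.74, p₀ = 0.112.
PN = (p₁ − p₀)/p₁ = (0.74 − 0.112) / 0.74 ≈ 0.84865.
Attributable cases ≈ PN × (exposed cases) = 0.84865 × 1950 ≈ 1654.86.

about 1655 cases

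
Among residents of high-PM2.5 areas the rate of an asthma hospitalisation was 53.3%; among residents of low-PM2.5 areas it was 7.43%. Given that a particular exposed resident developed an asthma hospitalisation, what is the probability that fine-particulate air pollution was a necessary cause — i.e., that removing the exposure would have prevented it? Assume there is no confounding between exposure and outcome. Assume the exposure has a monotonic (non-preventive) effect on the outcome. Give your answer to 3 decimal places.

p₁ = 0.533, p₀ = 0.0743.
Under exogeneity and monotonicity, PN = (p₁ − p₀) / p₁.
PN = (0.533 − 0.0743) / 0.533 = 0.4587 / 0.533 ≈ 0.8606

PN ≈ 0.861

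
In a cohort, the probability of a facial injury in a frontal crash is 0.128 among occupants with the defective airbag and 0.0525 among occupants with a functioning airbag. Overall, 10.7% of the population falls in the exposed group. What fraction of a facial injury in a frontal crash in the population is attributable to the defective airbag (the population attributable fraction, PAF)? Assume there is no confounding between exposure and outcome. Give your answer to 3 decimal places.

Let p₁ = 0.128, p₀ = 0.0525.
Overall risk P(Y=1) = π·p₁ + (1−π)·p₀ = 0.107×0.128 + 0.893×0.0525 = 0.060579.
Under exogeneity, PAF = [P(Y=1) − p₀] / P(Y=1).
PAF = (0.060579 − 0.0525) / 0.060579 ≈ 0.1334

PAF ≈ 0.133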